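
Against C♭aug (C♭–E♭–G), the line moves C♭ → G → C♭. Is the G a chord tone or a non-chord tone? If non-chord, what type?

Cb augmented triad contains C♭, E♭, G; G is the fifth, so it is a chord tone.

Chord tone (the fifth of Cb augmented triad).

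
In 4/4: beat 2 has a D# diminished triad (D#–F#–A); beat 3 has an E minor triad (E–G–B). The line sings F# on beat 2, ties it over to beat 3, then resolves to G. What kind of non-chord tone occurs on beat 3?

Retardation.

The harmony at that moment is E minor triad (E, G, B); F# is not a chord tone.
It is held over (the same pitch as the preceding F#) and left by step up to G.
Held over from the previous chord and resolving up by step — a retardation.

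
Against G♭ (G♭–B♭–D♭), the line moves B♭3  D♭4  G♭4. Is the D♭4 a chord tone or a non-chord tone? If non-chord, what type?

Chord tone (the fifth of Gb major triad).

Gb major triad contains G♭, B♭, D♭; D♭ is the fifth, so it is a chord tone.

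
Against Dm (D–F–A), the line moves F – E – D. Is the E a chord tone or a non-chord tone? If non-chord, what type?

Non-chord tone — a passing tone.

The harmony at that moment is D minor triad (D, F, A); E is not a chord tone.
It is approached by step down from F and left by step down to D.
Step in, step out in the same direction — a passing tone.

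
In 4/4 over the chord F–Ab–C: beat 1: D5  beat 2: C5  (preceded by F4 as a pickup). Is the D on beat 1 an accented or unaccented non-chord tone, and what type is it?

Accented appoggiatura.

The harmony at that moment is F minor triad (F, Ab, C); D5 is not a chord tone.
It is approached by leap up from F4 and left by step down to C5.
Leap in, step out — an appoggiatura.
It falls on the downbeat, so it is accented.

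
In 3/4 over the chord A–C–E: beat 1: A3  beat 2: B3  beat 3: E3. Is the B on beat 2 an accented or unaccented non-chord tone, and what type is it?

Unaccented escape tone.

The harmony at that moment is A minor triad (A, C, E); B3 is not a chord tone.
It is approached by step up from A3 and left by leap down to E3.
Step in, leap out — an escape tone.
It falls on a weak beat, so it is unaccented.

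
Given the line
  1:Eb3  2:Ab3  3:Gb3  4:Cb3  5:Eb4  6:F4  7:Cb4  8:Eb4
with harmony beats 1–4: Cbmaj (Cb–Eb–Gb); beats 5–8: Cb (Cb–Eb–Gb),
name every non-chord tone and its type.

The harmony at that moment is Cb major triad (Cb, Eb, Gb); Ab3 is not a chord tone.
It is approached by leap up from Eb3 and left by step down to Gb3.
Leap in, step out — an appoggiatura.
The harmony at that moment is Cb major triad (Cb, Eb, Gb); F4 is not a chord tone.
It is approached by step up from Eb4 and left by leap down to Cb4.
Step in, leap out — an escape tone.

Ab3 (beat 2) — appoggiatura; F4 (beat 6) — escape tone.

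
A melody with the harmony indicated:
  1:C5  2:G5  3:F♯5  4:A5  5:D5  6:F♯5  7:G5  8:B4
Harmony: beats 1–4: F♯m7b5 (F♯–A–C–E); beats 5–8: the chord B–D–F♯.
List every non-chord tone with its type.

The harmony at that moment is F♯ half-diminished seventh chord (F♯, A, C, E); G5 is not a chord tone.
It is approached by leap up from C5 and left by step down to F♯5.
Leap in, step out — an appoggiatura.
The harmony at that moment is B minor triad (B, D, F♯); G5 is not a chord tone.
It is approached by step up from F♯5 and left by leap down to B4.
Step in, leap out — an escape tone.

G5 (beat 2) — appoggiatura; G5 (beat 7) — escape tone.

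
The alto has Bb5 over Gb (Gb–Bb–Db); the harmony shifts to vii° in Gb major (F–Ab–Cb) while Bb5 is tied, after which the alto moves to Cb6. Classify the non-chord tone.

Bb5 is a retardation.

The harmony at that moment is F diminished triad (F, Ab, Cb); Bb5 is not a chord tone.
It is held over (the same pitch as the preceding Bb5) and left by step up to Cb6.
Held over from the previous chord and resolving up by step — a retardation.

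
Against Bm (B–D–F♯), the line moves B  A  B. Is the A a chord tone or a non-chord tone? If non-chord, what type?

Non-chord tone — a neighbor tone.

The harmony at that moment is B minor triad (B, D, F♯); A is not a chord tone.
It is approached by step down from B and left by step up to B.
Step away and step back to the same note — a neighbor tone (lower neighbor).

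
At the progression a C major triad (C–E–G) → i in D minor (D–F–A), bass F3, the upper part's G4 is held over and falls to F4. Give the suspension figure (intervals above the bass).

9–8 suspension.

At the second chord the bass is F3. The suspended G4 lies a ninth above the bass; after resolving down by step to F4, the interval above the bass becomes an octave.
Suspension figures are named by those two intervals: 9–8.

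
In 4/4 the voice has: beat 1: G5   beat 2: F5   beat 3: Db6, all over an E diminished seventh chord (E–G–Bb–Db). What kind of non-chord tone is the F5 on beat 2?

Escape tone.

The harmony at that moment is E diminished seventh chord (E, G, Bb, Db); F5 is not a chord tone.
It is approached by step down from G5 and left by leap up to Db6.
Step in, leap out, on a weak beat — an escape tone.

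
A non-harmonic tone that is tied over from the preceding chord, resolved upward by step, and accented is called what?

Retardation.

Approach: by preparation — the pitch is first a chord tone, then held (tied or repeated) while the harmony changes under it. Departure: up by step. Metric position: strong.
A prepared dissonance that resolves upward by step — a retardation. (The same figure resolving downward would be a suspension.)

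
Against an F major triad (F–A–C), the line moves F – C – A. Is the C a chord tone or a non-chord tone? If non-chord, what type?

Chord tone (the fifth of F major triad).

F major triad contains F, A, C; C is the fifth, so it is a chord tone.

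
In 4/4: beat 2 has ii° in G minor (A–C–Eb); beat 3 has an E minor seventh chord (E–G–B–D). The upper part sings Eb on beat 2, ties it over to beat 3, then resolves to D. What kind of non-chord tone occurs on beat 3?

The harmony at that moment is E minor seventh chord (E, G, B, D); Eb is not a chord tone.
It is held over (the same pitch as the preceding Eb) and left by step down to D.
Held over from the previous chord and resolving down by step — a suspension.

Suspension.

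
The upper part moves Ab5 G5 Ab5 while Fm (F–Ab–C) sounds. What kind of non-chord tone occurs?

The harmony at that moment is F minor triad (F, Ab, C); G5 is not a chord tone.
It is approached by step down from Ab5 and left by step up to Ab5.
Step away and step back to the same note — a neighbor tone (lower neighbor).

G5 is a neighbor tone.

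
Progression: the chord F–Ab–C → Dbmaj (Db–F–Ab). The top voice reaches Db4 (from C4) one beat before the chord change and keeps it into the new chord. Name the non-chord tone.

The harmony at that moment is F minor triad (F, Ab, C); Db4 is not a chord tone.
It is approached by step up from C4 and then sustained as the same pitch into the next harmony.
Arriving early and becoming a chord tone when the harmony changes — an anticipation.

Db4 is an anticipation.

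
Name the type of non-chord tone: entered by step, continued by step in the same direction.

Passing tone.

Approach: by step. Departure: by step, continuing in the same direction.
Stepwise on both sides with no change of direction means the note fills in the space between two different chord tones — a passing tone. (Had it turned back to its starting note it would be a neighbor tone instead.)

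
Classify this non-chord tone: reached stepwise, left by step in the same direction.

Passing tone.

Approach: by step. Departure: by step, continuing in the same direction.
Stepwise on both sides with no change of direction means the note fills in the space between two different chord tones — a passing tone. (Had it turned back to its starting note it would be a neighbor tone instead.)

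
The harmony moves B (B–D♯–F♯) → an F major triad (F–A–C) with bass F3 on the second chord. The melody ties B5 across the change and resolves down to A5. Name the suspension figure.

At the second chord the bass is F3. The suspended B5 lies a fourth above the bass; after resolving down by step to A5, the interval above the bass becomes a third.
Suspension figures are named by those two intervals: 4–3.

4–3 suspension.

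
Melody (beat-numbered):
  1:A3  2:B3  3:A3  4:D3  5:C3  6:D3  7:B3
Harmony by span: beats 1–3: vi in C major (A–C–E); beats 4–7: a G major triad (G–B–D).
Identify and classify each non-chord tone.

B3 (beat 2) — neighbor tone; C3 (beat 5) — neighbor tone.

The harmony at that moment is A minor triad (A, C, E); B3 is not a chord tone.
It is approached by step up from A3 and left by step down to A3.
Step away and step back to the same note — a neighbor tone (upper neighbor).
The harmony at that moment is G major triad (G, B, D); C3 is not a chord tone.
It is approached by step down from D3 and left by step up to D3.
Step away and step back to the same note — a neighbor tone (lower neighbor).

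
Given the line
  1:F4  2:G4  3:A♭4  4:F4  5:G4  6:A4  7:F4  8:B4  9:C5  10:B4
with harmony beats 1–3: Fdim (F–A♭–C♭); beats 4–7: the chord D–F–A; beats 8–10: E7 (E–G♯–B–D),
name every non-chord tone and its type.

The harmony at that moment is F diminished triad (F, A♭, C♭); G4 is not a chord tone.
It is approached by step up from F4 and left by step up to A♭4.
Step in, step out in the same direction — a passing tone.
The harmony at that moment is D minor triad (D, F, A); G4 is not a chord tone.
It is approached by step up from F4 and left by step up to A4.
Step in, step out in the same direction — a passing tone.
The harmony at that moment is E dominant seventh chord (E, G♯, B, D); C5 is not a chord tone.
It is approached by step up from B4 and left by step down to B4.
Step away and step back to the same note — a neighbor tone (upper neighbor).

G4 (beat 2) — passing tone; G4 (beat 5) — passing tone; C5 (beat 9) — neighbor tone.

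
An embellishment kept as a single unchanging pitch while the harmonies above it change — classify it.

Pedal tone.

Approach: none. Departure: none — a single pitch is sustained while the chords change around it, passing through harmonies that do not contain it.
No melodic motion at all; the dissonance is created entirely by the moving harmonies against the stationary note — a pedal tone (pedal point).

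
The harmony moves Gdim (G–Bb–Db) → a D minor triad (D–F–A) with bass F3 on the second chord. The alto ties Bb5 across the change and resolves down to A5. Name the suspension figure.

At the second chord the bass is F3. The suspended Bb5 lies a fourth above the bass; after resolving down by step to A5, the interval above the bass becomes a third.
Suspension figures are named by those two intervals: 4–3.

4–3 suspension.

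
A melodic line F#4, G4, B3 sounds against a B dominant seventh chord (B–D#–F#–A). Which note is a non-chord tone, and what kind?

The harmony at that moment is B dominant seventh chord (B, D#, F#, A); G4 is not a chord tone.
It is approached by step up from F#4 and left by leap down to B3.
Step in, leap out — an escape tone.

G4 is an escape tone.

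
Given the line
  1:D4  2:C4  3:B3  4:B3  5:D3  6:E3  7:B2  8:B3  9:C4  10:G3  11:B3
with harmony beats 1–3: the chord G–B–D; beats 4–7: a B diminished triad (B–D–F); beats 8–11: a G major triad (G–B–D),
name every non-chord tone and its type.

C4 (beat 2) — passing tone; E3 (beat 6) — escape tone; C4 (beat 9) — escape tone.

The harmony at that moment is G major triad (G, B, D); C4 is not a chord tone.
It is approached by step down from D4 and left by step down to B3.
Step in, step out in the same direction — a passing tone.
The harmony at that moment is B diminished triad (B, D, F); E3 is not a chord tone.
It is approached by step up from D3 and left by leap down to B2.
Step in, leap out — an escape tone.
The harmony at that moment is G major triad (G, B, D); C4 is not a chord tone.
It is approached by step up from B3 and left by leap down to G3.
Step in, leap out — an escape tone.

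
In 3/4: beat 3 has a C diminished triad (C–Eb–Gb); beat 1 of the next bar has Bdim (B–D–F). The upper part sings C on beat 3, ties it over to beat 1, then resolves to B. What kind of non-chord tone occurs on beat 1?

The harmony at that moment is B diminished triad (B, D, F); C is not a chord tone.
It is held over (the same pitch as the preceding C) and left by step down to B.
Held over from the previous chord and resolving down by step — a suspension.

Suspension.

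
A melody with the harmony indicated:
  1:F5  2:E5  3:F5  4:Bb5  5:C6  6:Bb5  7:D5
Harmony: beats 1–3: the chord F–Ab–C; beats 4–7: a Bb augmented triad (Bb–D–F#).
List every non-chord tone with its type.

The harmony at that moment is F minor triad (F, Ab, C); E5 is not a chord tone.
It is approached by step down from F5 and left by step up to F5.
Step away and step back to the same note — a neighbor tone (lower neighbor).
The harmony at that moment is Bb augmented triad (Bb, D, F#); C6 is not a chord tone.
It is approached by step up from Bb5 and left by step down to Bb5.
Step away and step back to the same note — a neighbor tone (upper neighbor).

E5 (beat 2) — neighbor tone; C6 (beat 5) — neighbor tone.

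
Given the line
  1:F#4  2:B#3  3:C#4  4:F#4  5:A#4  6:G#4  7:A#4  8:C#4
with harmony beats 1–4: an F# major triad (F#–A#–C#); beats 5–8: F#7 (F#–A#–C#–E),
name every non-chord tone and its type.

The harmony at that moment is F# major triad (F#, A#, C#); B#3 is not a chord tone.
It is approached by leap down from F#4 and left by step up to C#4.
Leap in, step out — an appoggiatura.
The harmony at that moment is F# dominant seventh chord (F#, A#, C#, E); G#4 is not a chord tone.
It is approached by step down from A#4 and left by step up to A#4.
Step away and step back to the same note — a neighbor tone (lower neighbor).

B#3 (beat 2) — appoggiatura; G#4 (beat 6) — neighbor tone.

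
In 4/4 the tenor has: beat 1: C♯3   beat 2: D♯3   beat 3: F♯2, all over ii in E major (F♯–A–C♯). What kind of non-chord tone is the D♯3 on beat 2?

Escape tone.

The harmony at that moment is F♯ minor triad (F♯, A, C♯); D♯3 is not a chord tone.
It is approached by step up from C♯3 and left by leap down to F♯2.
Step in, leap out, on a weak beat — an escape tone.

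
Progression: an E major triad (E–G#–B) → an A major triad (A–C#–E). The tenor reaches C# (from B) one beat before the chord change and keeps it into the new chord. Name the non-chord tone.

C# is an anticipation.

The harmony at that moment is E major triad (E, G#, B); C# is not a chord tone.
It is approached by step up from B and then sustained as the same pitch into the next harmony.
Arriving early and becoming a chord tone when the harmony changes — an anticipation.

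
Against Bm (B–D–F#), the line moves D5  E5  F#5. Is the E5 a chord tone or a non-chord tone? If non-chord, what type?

Non-chord tone — a passing tone.

The harmony at that moment is B minor triad (B, D, F#); E5 is not a chord tone.
It is approached by step up from D5 and left by step up to F#5.
Step in, step out in the same direction — a passing tone.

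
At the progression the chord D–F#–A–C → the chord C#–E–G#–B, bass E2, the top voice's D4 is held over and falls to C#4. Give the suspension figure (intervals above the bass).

7–6 suspension.

At the second chord the bass is E2. The suspended D4 lies a seventh above the bass; after resolving down by step to C#4, the interval above the bass becomes a sixth.
Suspension figures are named by those two intervals: 7–6.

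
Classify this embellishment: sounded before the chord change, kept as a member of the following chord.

Approach: ahead of the chord change (typically by step), so it is dissonant against the current harmony. Departure: none — the same pitch is restated or held and is a chord tone of the new harmony.
Dissonant first, consonant once the harmony catches up: the note simply arrives early — an anticipation. (The reverse timing, consonant first and dissonant after the change, would be a suspension or retardation.)

Anticipation.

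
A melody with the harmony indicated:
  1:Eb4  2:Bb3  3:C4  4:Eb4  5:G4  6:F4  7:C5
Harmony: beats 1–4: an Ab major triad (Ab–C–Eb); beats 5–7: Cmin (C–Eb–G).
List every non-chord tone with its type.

The harmony at that moment is Ab major triad (Ab, C, Eb); Bb3 is not a chord tone.
It is approached by leap down from Eb4 and left by step up to C4.
Leap in, step out — an appoggiatura.
The harmony at that moment is C minor triad (C, Eb, G); F4 is not a chord tone.
It is approached by step down from G4 and left by leap up to C5.
Step in, leap out — an escape tone.

Bb3 (beat 2) — appoggiatura; F4 (beat 6) — escape tone.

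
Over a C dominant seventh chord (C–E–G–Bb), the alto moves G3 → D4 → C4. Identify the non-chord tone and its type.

D4 is an appoggiatura.

The harmony at that moment is C dominant seventh chord (C, E, G, Bb); D4 is not a chord tone.
It is approached by leap up from G3 and left by step down to C4.
Leap in, step out — an appoggiatura.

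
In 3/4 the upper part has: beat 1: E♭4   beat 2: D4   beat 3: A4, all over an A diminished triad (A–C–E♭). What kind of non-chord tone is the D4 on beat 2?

The harmony at that moment is A diminished triad (A, C, E♭); D4 is not a chord tone.
It is approached by step down from E♭4 and left by leap up to A4.
Step in, leap out, on a weak beat — an escape tone.

Escape tone.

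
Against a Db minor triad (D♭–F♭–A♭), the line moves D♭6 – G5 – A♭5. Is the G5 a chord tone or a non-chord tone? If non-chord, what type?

Non-chord tone — an appoggiatura.

The harmony at that moment is D♭ minor triad (D♭, F♭, A♭); G5 is not a chord tone.
It is approached by leap down from D♭6 and left by step up to A♭5.
Leap in, step out — an appoggiatura.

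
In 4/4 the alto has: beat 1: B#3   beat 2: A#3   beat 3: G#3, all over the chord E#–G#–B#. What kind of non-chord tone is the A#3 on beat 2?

The harmony at that moment is E# minor triad (E#, G#, B#); A#3 is not a chord tone.
It is approached by step down from B#3 and left by step down to G#3.
Step in, step out in the same direction — a passing tone.

Passing tone.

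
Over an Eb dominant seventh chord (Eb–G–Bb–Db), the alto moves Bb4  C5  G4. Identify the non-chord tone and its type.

C5 is an escape tone.

The harmony at that moment is Eb dominant seventh chord (Eb, G, Bb, Db); C5 is not a chord tone.
It is approached by step up from Bb4 and left by leap down to G4.
Step in, leap out — an escape tone.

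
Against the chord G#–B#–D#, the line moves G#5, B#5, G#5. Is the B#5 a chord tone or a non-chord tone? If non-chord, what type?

G# major triad contains G#, B#, D#; B# is the third, so it is a chord tone.

Chord tone (the third of G# major triad).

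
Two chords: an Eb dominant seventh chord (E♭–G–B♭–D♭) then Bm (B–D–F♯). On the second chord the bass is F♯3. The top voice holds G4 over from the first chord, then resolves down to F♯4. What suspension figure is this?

At the second chord the bass is F♯3. The suspended G4 lies a ninth above the bass; after resolving down by step to F♯4, the interval above the bass becomes an octave.
Suspension figures are named by those two intervals: 9–8.

9–8 suspension.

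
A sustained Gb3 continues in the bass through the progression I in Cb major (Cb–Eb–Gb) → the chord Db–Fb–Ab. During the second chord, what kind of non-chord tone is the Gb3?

Pedal tone (pedal point).

The harmony at that moment is Db minor triad (Db, Fb, Ab); Gb3 is not a chord tone.
It is held over (the same pitch as the preceding Gb3) and then sustained as the same pitch into the next harmony.
Sustained through a change of harmony — a pedal tone.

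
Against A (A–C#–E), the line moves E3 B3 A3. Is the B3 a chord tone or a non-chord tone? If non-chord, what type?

Non-chord tone — an appoggiatura.

The harmony at that moment is A major triad (A, C#, E); B3 is not a chord tone.
It is approached by leap up from E3 and left by step down to A3.
Leap in, step out — an appoggiatura.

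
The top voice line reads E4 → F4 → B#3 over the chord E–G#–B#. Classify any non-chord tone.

The harmony at that moment is E augmented triad (E, G#, B#); F4 is not a chord tone.
It is approached by step up from E4 and left by leap down to B#3.
Step in, leap out — an escape tone.

F4 is an escape tone.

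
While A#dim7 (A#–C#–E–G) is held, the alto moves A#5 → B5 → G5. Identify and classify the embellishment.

B5 is an escape tone.

The harmony at that moment is A# diminished seventh chord (A#, C#, E, G); B5 is not a chord tone.
It is approached by step up from A#5 and left by leap down to G5.
Step in, leap out — an escape tone.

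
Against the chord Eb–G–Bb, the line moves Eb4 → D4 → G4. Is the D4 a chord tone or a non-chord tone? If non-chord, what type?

Non-chord tone — an escape tone.

The harmony at that moment is Eb major triad (Eb, G, Bb); D4 is not a chord tone.
It is approached by step down from Eb4 and left by leap up to G4.
Step in, leap out — an escape tone.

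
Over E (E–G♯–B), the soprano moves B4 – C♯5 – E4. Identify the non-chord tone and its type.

The harmony at that moment is E major triad (E, G♯, B); C♯5 is not a chord tone.
It is approached by step up from B4 and left by leap down to E4.
Step in, leap out — an escape tone.

C♯5 is an escape tone.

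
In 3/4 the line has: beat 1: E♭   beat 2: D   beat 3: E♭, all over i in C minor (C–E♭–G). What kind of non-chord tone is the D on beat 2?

Lower neighbor tone.

The harmony at that moment is C minor triad (C, E♭, G); D is not a chord tone.
It is approached by step down from E♭ and left by step up to E♭.
Step away and step back to the same note — a neighbor tone (lower neighbor).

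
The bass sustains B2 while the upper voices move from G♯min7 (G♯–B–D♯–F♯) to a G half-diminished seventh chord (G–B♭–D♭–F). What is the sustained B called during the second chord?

Pedal tone (pedal point).

The harmony at that moment is G half-diminished seventh chord (G, B♭, D♭, F); B2 is not a chord tone.
It is held over (the same pitch as the preceding B2) and then sustained as the same pitch into the next harmony.
Sustained through a change of harmony — a pedal tone.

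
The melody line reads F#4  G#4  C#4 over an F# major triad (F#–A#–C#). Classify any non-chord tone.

The harmony at that moment is F# major triad (F#, A#, C#); G#4 is not a chord tone.
It is approached by step up from F#4 and left by leap down to C#4.
Step in, leap out — an escape tone.

G#4 is an escape tone.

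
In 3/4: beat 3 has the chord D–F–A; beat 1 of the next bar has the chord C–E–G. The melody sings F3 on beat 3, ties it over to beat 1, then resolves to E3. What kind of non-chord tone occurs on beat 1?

Suspension.

The harmony at that moment is C major triad (C, E, G); F3 is not a chord tone.
It is held over (the same pitch as the preceding F3) and left by step down to E3.
Held over from the previous chord and resolving down by step — a suspension.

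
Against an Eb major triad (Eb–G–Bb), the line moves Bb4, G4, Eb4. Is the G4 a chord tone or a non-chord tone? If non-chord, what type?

Chord tone (the third of Eb major triad).

Eb major triad contains Eb, G, Bb; G is the third, so it is a chord tone.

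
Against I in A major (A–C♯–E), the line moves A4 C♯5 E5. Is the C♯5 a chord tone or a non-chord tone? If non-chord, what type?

A major triad contains A, C♯, E; C♯ is the third, so it is a chord tone.

Chord tone (the third of A major triad).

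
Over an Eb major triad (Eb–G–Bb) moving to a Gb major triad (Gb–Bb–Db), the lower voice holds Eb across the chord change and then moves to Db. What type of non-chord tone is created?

The harmony at that moment is Gb major triad (Gb, Bb, Db); Eb is not a chord tone.
It is held over (the same pitch as the preceding Eb) and left by step down to Db.
Held over from the previous chord and resolving down by step — a suspension.

Eb is a suspension.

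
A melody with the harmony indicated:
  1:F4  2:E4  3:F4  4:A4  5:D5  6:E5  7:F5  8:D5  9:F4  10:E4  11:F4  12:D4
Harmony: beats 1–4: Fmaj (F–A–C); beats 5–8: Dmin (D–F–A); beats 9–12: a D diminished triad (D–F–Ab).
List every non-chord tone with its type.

E4 (beat 2) — neighbor tone; E5 (beat 6) — passing tone; E4 (beat 10) — neighbor tone.

The harmony at that moment is F major triad (F, A, C); E4 is not a chord tone.
It is approached by step down from F4 and left by step up to F4.
Step away and step back to the same note — a neighbor tone (lower neighbor).
The harmony at that moment is D minor triad (D, F, A); E5 is not a chord tone.
It is approached by step up from D5 and left by step up to F5.
Step in, step out in the same direction — a passing tone.
The harmony at that moment is D diminished triad (D, F, Ab); E4 is not a chord tone.
It is approached by step down from F4 and left by step up to F4.
Step away and step back to the same note — a neighbor tone (lower neighbor).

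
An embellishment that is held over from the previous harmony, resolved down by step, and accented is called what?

Suspension.

Approach: by preparation — the pitch is first a chord tone, then held (tied or repeated) while the harmony changes under it. Departure: down by step. Metric position: strong.
A prepared dissonance that resolves downward by step — a suspension. (The same figure resolving upward would be a retardation.)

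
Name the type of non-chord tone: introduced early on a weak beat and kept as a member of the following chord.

Anticipation.

Approach: ahead of the chord change (typically by step), so it is dissonant against the current harmony. Departure: none — the same pitch is restated or held and is a chord tone of the new harmony.
Dissonant first, consonant once the harmony catches up: the note simply arrives early — an anticipation. (The reverse timing, consonant first and dissonant after the change, would be a suspension or retardation.)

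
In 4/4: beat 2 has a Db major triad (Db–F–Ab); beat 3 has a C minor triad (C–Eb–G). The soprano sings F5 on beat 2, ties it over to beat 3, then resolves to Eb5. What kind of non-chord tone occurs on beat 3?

The harmony at that moment is C minor triad (C, Eb, G); F5 is not a chord tone.
It is held over (the same pitch as the preceding F5) and left by step down to Eb5.
Held over from the previous chord and resolving down by step — a suspension.

Suspension.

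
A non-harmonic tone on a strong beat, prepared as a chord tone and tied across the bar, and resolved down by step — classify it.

Suspension.

Approach: by preparation — the pitch is first a chord tone, then held (tied or repeated) while the harmony changes under it. Departure: down by step. Metric position: strong.
A prepared dissonance that resolves downward by step — a suspension. (The same figure resolving upward would be a retardation.)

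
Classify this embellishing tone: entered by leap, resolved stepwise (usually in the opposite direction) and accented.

Approach: by leap. Departure: by step. Metric position: strong.
Leap in, step out, in a metrically strong position — an appoggiatura. (It is the mirror image of the escape tone, which steps in and leaps out from a weak position.)

Appoggiatura.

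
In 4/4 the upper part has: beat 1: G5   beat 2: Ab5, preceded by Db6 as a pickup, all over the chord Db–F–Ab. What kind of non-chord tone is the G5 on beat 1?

The harmony at that moment is Db major triad (Db, F, Ab); G5 is not a chord tone.
It is approached by leap down from Db6 and left by step up to Ab5.
Leap in, step out, metrically accented — an appoggiatura.

Appoggiatura.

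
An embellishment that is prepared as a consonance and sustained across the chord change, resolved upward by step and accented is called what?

Approach: by preparation — the pitch is first a chord tone, then held (tied or repeated) while the harmony changes under it. Departure: up by step. Metric position: strong.
A prepared dissonance that resolves upward by step — a retardation. (The same figure resolving downward would be a suspension.)

Retardation.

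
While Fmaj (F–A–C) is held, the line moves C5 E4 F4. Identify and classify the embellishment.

The harmony at that moment is F major triad (F, A, C); E4 is not a chord tone.
It is approached by leap down from C5 and left by step up to F4.
Leap in, step out — an appoggiatura.

E4 is an appoggiatura.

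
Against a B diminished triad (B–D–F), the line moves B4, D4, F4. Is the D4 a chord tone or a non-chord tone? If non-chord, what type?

B diminished triad contains B, D, F; D is the third, so it is a chord tone.

Chord tone (the third of B diminished triad).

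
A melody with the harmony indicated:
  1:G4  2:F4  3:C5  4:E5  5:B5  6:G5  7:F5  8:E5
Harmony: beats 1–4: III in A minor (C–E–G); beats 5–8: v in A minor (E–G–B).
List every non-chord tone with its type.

F4 (beat 2) — escape tone; F5 (beat 7) — passing tone.

The harmony at that moment is C major triad (C, E, G); F4 is not a chord tone.
It is approached by step down from G4 and left by leap up to C5.
Step in, leap out — an escape tone.
The harmony at that moment is E minor triad (E, G, B); F5 is not a chord tone.
It is approached by step down from G5 and left by step down to E5.
Step in, step out in the same direction — a passing tone.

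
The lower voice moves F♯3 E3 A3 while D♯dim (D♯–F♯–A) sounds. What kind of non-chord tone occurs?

E3 is an escape tone.

The harmony at that moment is D♯ diminished triad (D♯, F♯, A); E3 is not a chord tone.
It is approached by step down from F♯3 and left by leap up to A3.
Step in, leap out — an escape tone.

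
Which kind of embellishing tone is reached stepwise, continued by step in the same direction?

Passing tone.

Approach: by step. Departure: by step, continuing in the same direction.
Stepwise on both sides with no change of direction means the note fills in the space between two different chord tones — a passing tone. (Had it turned back to its starting note it would be a neighbor tone instead.)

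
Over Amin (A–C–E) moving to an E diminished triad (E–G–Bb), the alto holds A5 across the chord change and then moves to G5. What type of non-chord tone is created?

The harmony at that moment is E diminished triad (E, G, Bb); A5 is not a chord tone.
It is held over (the same pitch as the preceding A5) and left by step down to G5.
Held over from the previous chord and resolving down by step — a suspension.

A5 is a suspension.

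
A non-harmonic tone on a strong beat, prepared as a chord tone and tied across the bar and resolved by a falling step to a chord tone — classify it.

Suspension.

Approach: by preparation — the pitch is first a chord tone, then held (tied or repeated) while the harmony changes under it. Departure: down by step. Metric position: strong.
A prepared dissonance that resolves downward by step — a suspension. (The same figure resolving upward would be a retardation.)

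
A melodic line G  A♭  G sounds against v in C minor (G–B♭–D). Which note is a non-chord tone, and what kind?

The harmony at that moment is G minor triad (G, B♭, D); A♭ is not a chord tone.
It is approached by step up from G and left by step down to G.
Step away and step back to the same note — a neighbor tone (upper neighbor).

A♭ is a neighbor tone.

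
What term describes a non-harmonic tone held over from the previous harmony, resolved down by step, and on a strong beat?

Approach: by preparation — the pitch is first a chord tone, then held (tied or repeated) while the harmony changes under it. Departure: down by step. Metric position: strong.
A prepared dissonance that resolves downward by step — a suspension. (The same figure resolving upward would be a retardation.)

Suspension.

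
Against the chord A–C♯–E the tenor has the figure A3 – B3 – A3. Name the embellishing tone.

The harmony at that moment is A major triad (A, C♯, E); B3 is not a chord tone.
It is approached by step up from A3 and left by step down to A3.
Step away and step back to the same note — a neighbor tone (upper neighbor).

B3 is a neighbor tone.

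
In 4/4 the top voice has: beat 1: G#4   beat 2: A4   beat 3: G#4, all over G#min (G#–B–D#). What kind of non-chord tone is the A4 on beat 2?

The harmony at that moment is G# minor triad (G#, B, D#); A4 is not a chord tone.
It is approached by step up from G#4 and left by step down to G#4.
Step away and step back to the same note — a neighbor tone (upper neighbor).

Upper neighbor tone.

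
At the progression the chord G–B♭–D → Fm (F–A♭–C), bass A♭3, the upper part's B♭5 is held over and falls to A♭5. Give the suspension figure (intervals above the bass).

At the second chord the bass is A♭3. The suspended B♭5 lies a ninth above the bass; after resolving down by step to A♭5, the interval above the bass becomes an octave.
Suspension figures are named by those two intervals: 9–8.

9–8 suspension.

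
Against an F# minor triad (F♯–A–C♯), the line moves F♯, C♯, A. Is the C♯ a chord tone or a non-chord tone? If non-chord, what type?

F# minor triad contains F♯, A, C♯; C♯ is the fifth, so it is a chord tone.

Chord tone (the fifth of F# minor triad).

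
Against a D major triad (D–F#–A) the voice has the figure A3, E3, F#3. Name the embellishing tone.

The harmony at that moment is D major triad (D, F#, A); E3 is not a chord tone.
It is approached by leap down from A3 and left by step up to F#3.
Leap in, step out — an appoggiatura.

E3 is an appoggiatura.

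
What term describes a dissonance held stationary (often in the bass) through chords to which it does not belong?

Approach: none. Departure: none — a single pitch is sustained while the chords change around it, passing through harmonies that do not contain it.
No melodic motion at all; the dissonance is created entirely by the moving harmonies against the stationary note — a pedal tone (pedal point).

Pedal tone.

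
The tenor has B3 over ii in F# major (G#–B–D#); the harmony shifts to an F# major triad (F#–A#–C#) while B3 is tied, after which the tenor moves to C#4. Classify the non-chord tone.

The harmony at that moment is F# major triad (F#, A#, C#); B3 is not a chord tone.
It is held over (the same pitch as the preceding B3) and left by step up to C#4.
Held over from the previous chord and resolving up by step — a retardation.

B3 is a retardation.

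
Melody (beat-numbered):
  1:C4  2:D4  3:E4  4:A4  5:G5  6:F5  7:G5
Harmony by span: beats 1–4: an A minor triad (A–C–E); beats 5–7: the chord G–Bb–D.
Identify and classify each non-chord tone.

The harmony at that moment is A minor triad (A, C, E); D4 is not a chord tone.
It is approached by step up from C4 and left by step up to E4.
Step in, step out in the same direction — a passing tone.
The harmony at that moment is G minor triad (G, Bb, D); F5 is not a chord tone.
It is approached by step down from G5 and left by step up to G5.
Step away and step back to the same note — a neighbor tone (lower neighbor).

D4 (beat 2) — passing tone; F5 (beat 6) — neighbor tone.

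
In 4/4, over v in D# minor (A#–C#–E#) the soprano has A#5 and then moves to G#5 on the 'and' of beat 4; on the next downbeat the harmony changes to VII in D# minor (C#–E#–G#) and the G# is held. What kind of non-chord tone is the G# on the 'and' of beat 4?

The harmony at that moment is A# minor triad (A#, C#, E#); G#5 is not a chord tone.
It is approached by step down from A#5 and then sustained as the same pitch into the next harmony.
Arriving early and becoming a chord tone when the harmony changes — an anticipation.

Anticipation.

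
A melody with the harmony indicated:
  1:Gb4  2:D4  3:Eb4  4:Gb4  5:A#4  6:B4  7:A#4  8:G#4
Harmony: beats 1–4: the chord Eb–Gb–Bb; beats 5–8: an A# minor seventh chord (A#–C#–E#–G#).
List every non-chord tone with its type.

D4 (beat 2) — appoggiatura; B4 (beat 6) — neighbor tone.

The harmony at that moment is Eb minor triad (Eb, Gb, Bb); D4 is not a chord tone.
It is approached by leap down from Gb4 and left by step up to Eb4.
Leap in, step out — an appoggiatura.
The harmony at that moment is A# minor seventh chord (A#, C#, E#, G#); B4 is not a chord tone.
It is approached by step up from A#4 and left by step down to A#4.
Step away and step back to the same note — a neighbor tone (upper neighbor).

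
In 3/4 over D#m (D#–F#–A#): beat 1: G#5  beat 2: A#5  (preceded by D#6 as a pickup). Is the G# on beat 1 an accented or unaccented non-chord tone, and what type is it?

Accented appoggiatura.

The harmony at that moment is D# minor triad (D#, F#, A#); G#5 is not a chord tone.
It is approached by leap down from D#6 and left by step up to A#5.
Leap in, step out — an appoggiatura.
It falls on the downbeat, so it is accented.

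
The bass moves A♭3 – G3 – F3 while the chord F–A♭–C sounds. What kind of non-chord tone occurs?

The harmony at that moment is F minor triad (F, A♭, C); G3 is not a chord tone.
It is approached by step down from A♭3 and left by step down to F3.
Step in, step out in the same direction — a passing tone.

G3 is a passing tone.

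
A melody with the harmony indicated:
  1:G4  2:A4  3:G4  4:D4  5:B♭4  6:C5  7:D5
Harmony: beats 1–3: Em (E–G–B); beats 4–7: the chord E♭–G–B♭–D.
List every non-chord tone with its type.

A4 (beat 2) — neighbor tone; C5 (beat 6) — passing tone.

The harmony at that moment is E minor triad (E, G, B); A4 is not a chord tone.
It is approached by step up from G4 and left by step down to G4.
Step away and step back to the same note — a neighbor tone (upper neighbor).
The harmony at that moment is E♭ major seventh chord (E♭, G, B♭, D); C5 is not a chord tone.
It is approached by step up from B♭4 and left by step up to D5.
Step in, step out in the same direction — a passing tone.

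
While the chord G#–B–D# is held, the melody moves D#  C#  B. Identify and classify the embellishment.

The harmony at that moment is G# minor triad (G#, B, D#); C# is not a chord tone.
It is approached by step down from D# and left by step down to B.
Step in, step out in the same direction — a passing tone.

C# is a passing tone.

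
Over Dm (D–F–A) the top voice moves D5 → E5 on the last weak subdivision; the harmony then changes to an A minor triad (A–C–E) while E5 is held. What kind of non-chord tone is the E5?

The harmony at that moment is D minor triad (D, F, A); E5 is not a chord tone.
It is approached by step up from D5 and then sustained as the same pitch into the next harmony.
Arriving early and becoming a chord tone when the harmony changes — an anticipation.

E5 is an anticipation.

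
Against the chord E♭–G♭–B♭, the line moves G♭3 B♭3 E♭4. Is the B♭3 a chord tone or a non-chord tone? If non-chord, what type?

Chord tone (the fifth of Eb minor triad).

Eb minor triad contains E♭, G♭, B♭; B♭ is the fifth, so it is a chord tone.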